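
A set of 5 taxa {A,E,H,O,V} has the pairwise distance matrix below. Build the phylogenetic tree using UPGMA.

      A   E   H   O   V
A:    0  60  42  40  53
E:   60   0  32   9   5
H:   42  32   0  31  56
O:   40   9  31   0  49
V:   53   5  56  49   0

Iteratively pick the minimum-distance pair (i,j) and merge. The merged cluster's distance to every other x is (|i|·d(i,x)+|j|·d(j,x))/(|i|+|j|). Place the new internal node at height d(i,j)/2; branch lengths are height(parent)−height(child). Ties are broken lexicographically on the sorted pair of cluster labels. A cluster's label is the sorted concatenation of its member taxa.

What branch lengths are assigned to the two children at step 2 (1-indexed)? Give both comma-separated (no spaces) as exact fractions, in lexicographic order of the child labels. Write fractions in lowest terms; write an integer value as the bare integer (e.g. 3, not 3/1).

12,29/2

iteration 1: select E,V (d=5); attach at lengths (5/2, 5/2); label the merged cluster EV
  updated: d(A,EV)=113/2, d(EV,H)=44, d(EV,O)=29
iteration 2: select EV,O (d=29); attach at lengths (12, 29/2); label the merged cluster EOV
  updated: d(A,EOV)=51, d(EOV,H)=119/3
iteration 3: select EOV,H (d=119/3); attach at lengths (16/3, 119/6); label the merged cluster EHOV
  updated: d(A,EHOV)=195/4
iteration 4: select A,EHOV (d=195/4); attach at lengths (195/8, 109/24); label the merged cluster AEHOV
final tree: (A:195/8,(((E:5/2,V:5/2):12,O:29/2):16/3,H:119/6):109/24)
total length: 1027/12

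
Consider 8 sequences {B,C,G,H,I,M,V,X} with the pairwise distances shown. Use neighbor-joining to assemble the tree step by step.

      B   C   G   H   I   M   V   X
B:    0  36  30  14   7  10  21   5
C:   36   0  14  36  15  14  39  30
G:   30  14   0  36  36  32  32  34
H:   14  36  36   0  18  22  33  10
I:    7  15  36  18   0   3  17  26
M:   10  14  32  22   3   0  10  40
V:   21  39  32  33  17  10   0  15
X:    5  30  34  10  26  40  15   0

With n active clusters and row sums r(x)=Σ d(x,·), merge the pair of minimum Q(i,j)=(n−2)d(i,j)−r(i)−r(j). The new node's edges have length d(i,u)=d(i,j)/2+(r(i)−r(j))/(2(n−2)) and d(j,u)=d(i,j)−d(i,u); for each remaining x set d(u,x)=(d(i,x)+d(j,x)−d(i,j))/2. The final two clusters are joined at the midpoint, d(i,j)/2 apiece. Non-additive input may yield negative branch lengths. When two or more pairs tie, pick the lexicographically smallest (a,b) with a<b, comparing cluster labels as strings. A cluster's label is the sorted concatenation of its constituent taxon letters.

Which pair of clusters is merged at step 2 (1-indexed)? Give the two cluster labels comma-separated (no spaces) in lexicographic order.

H,X

step 1: merge (C,G) at d=14, Q=-314; branch lengths C→9/2, G→19/2; new cluster CG
  updated: d(B,CG)=26, d(CG,H)=29, d(CG,I)=37/2, d(CG,M)=16, d(CG,V)=57/2, d(CG,X)=25
step 2: merge (H,X) at d=10, Q=-197; branch lengths H→11/2, X→9/2; new cluster HX
  updated: d(B,HX)=9/2, d(CG,HX)=22, d(HX,I)=17, d(HX,M)=26, d(HX,V)=19
step 3: merge (B,HX) at d=9/2, Q=-139; branch lengths B→-1/4, HX→19/4; new cluster BHX
  updated: d(BHX,CG)=87/4, d(BHX,I)=39/4, d(BHX,M)=63/4, d(BHX,V)=71/4
step 4: merge (M,V) at d=10, Q=-88; branch lengths M→1/4, V→39/4; new cluster MV
  updated: d(BHX,MV)=47/4, d(CG,MV)=69/4, d(I,MV)=5
step 5: merge (BHX,CG) at d=87/4, Q=-229/4; branch lengths BHX→117/16, CG→231/16; new cluster BCGHX
  updated: d(BCGHX,I)=13/4, d(BCGHX,MV)=29/8
step 6: merge (BCGHX,I) at d=13/4, Q=-95/8; branch lengths BCGHX→15/16, I→37/16; new cluster BCGHIX
  updated: d(BCGHIX,MV)=43/16
step 7: merge (BCGHIX,MV) at d=43/16; branch lengths BCGHIX→43/32, MV→43/32; new cluster BCGHIMVX
final tree: ((((B:-1/4,(H:11/2,X:9/2):19/4):117/16,(C:9/2,G:19/2):231/16):15/16,I:37/16):43/32,(M:1/4,V:39/4):43/32)
total length: 1059/16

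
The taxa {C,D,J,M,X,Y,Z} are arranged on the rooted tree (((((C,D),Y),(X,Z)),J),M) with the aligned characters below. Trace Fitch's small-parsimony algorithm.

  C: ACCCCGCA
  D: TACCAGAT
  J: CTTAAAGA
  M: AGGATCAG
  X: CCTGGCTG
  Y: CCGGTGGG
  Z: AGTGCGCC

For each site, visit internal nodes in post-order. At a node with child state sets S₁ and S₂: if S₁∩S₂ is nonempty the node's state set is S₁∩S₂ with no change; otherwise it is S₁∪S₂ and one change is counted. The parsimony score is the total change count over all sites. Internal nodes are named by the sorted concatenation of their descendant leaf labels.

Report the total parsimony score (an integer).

30

site 0, node CD: C={A} ∪ D={T} → {A,T} (+1)
site 0, node CDY: CD={A,T} ∪ Y={C} → {A,C,T} (+1)
site 0, node XZ: X={C} ∪ Z={A} → {A,C} (+1)
site 0, node CDXYZ: CDY={A,C,T} ∩ XZ={A,C} → {A,C} (+0)
site 0, node CDJXYZ: CDXYZ={A,C} ∩ J={C} → {C} (+0)
site 0, node CDJMXYZ: CDJXYZ={C} ∪ M={A} → {A,C} (+1)
site 1, node CD: C={C} ∪ D={A} → {A,C} (+1)
site 1, node CDY: CD={A,C} ∩ Y={C} → {C} (+0)
site 1, node XZ: X={C} ∪ Z={G} → {C,G} (+1)
site 1, node CDXYZ: CDY={C} ∩ XZ={C,G} → {C} (+0)
site 1, node CDJXYZ: CDXYZ={C} ∪ J={T} → {C,T} (+1)
site 1, node CDJMXYZ: CDJXYZ={C,T} ∪ M={G} → {C,G,T} (+1)
site 2, node CD: C={C} ∩ D={C} → {C} (+0)
site 2, node CDY: CD={C} ∪ Y={G} → {C,G} (+1)
site 2, node XZ: X={T} ∩ Z={T} → {T} (+0)
site 2, node CDXYZ: CDY={C,G} ∪ XZ={T} → {C,G,T} (+1)
site 2, node CDJXYZ: CDXYZ={C,G,T} ∩ J={T} → {T} (+0)
site 2, node CDJMXYZ: CDJXYZ={T} ∪ M={G} → {G,T} (+1)
site 3, node CD: C={C} ∩ D={C} → {C} (+0)
site 3, node CDY: CD={C} ∪ Y={G} → {C,G} (+1)
site 3, node XZ: X={G} ∩ Z={G} → {G} (+0)
site 3, node CDXYZ: CDY={C,G} ∩ XZ={G} → {G} (+0)
site 3, node CDJXYZ: CDXYZ={G} ∪ J={A} → {A,G} (+1)
site 3, node CDJMXYZ: CDJXYZ={A,G} ∩ M={A} → {A} (+0)
site 4, node CD: C={C} ∪ D={A} → {A,C} (+1)
site 4, node CDY: CD={A,C} ∪ Y={T} → {A,C,T} (+1)
site 4, node XZ: X={G} ∪ Z={C} → {C,G} (+1)
site 4, node CDXYZ: CDY={A,C,T} ∩ XZ={C,G} → {C} (+0)
site 4, node CDJXYZ: CDXYZ={C} ∪ J={A} → {A,C} (+1)
site 4, node CDJMXYZ: CDJXYZ={A,C} ∪ M={T} → {A,C,T} (+1)
site 5, node CD: C={G} ∩ D={G} → {G} (+0)
site 5, node CDY: CD={G} ∩ Y={G} → {G} (+0)
site 5, node XZ: X={C} ∪ Z={G} → {C,G} (+1)
site 5, node CDXYZ: CDY={G} ∩ XZ={C,G} → {G} (+0)
site 5, node CDJXYZ: CDXYZ={G} ∪ J={A} → {A,G} (+1)
site 5, node CDJMXYZ: CDJXYZ={A,G} ∪ M={C} → {A,C,G} (+1)
site 6, node CD: C={C} ∪ D={A} → {A,C} (+1)
site 6, node CDY: CD={A,C} ∪ Y={G} → {A,C,G} (+1)
site 6, node XZ: X={T} ∪ Z={C} → {C,T} (+1)
site 6, node CDXYZ: CDY={A,C,G} ∩ XZ={C,T} → {C} (+0)
site 6, node CDJXYZ: CDXYZ={C} ∪ J={G} → {C,G} (+1)
site 6, node CDJMXYZ: CDJXYZ={C,G} ∪ M={A} → {A,C,G} (+1)
site 7, node CD: C={A} ∪ D={T} → {A,T} (+1)
site 7, node CDY: CD={A,T} ∪ Y={G} → {A,G,T} (+1)
site 7, node XZ: X={G} ∪ Z={C} → {C,G} (+1)
site 7, node CDXYZ: CDY={A,G,T} ∩ XZ={C,G} → {G} (+0)
site 7, node CDJXYZ: CDXYZ={G} ∪ J={A} → {A,G} (+1)
site 7, node CDJMXYZ: CDJXYZ={A,G} ∩ M={G} → {G} (+0)
per-site changes: [4, 4, 3, 2, 5, 3, 5, 4]; total = 30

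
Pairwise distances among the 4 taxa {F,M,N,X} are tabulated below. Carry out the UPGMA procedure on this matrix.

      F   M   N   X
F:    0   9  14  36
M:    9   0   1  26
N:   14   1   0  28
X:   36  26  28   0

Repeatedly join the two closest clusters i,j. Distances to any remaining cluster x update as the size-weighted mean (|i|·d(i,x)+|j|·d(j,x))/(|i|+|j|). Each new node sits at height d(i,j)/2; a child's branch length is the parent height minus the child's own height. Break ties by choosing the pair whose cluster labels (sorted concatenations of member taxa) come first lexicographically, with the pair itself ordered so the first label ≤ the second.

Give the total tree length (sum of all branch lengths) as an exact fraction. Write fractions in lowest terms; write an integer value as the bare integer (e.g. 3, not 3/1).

iteration 1: select M,N (d=1); attach at lengths (1/2, 1/2); label the merged cluster MN
  updated: d(F,MN)=23/2, d(MN,X)=27
iteration 2: select F,MN (d=23/2); attach at lengths (23/4, 21/4); label the merged cluster FMN
  updated: d(FMN,X)=30
iteration 3: select FMN,X (d=30); attach at lengths (37/4, 15); label the merged cluster FMNX
final tree: ((F:23/4,(M:1/2,N:1/2):21/4):37/4,X:15)
total length: 145/4

145/4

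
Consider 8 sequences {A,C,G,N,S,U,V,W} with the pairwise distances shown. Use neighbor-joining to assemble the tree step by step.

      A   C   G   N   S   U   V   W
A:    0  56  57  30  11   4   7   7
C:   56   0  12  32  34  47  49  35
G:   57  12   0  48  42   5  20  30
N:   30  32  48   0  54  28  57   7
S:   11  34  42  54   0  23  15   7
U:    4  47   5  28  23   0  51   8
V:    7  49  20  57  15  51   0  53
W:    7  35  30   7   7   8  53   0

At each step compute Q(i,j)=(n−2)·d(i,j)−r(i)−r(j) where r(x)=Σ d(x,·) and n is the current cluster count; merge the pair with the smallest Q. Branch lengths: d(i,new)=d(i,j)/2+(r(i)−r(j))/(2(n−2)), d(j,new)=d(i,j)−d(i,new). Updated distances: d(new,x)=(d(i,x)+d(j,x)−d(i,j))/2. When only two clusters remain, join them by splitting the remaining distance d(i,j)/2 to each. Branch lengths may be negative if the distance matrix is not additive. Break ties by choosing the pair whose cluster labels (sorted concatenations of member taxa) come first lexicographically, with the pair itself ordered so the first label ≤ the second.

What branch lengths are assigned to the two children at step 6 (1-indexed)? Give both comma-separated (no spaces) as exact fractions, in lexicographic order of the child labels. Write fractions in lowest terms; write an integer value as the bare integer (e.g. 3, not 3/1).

1. join C+G (d=12, Q=-407) ⇒ CG; edges |C|=41/4, |G|=7/4
  updated: d(A,CG)=101/2, d(CG,N)=34, d(CG,S)=32, d(CG,U)=20, d(CG,V)=57/2, d(CG,W)=53/2
2. join A+V (d=7, Q=-286) ⇒ AV; edges |A|=-67/10, |V|=137/10
  updated: d(AV,CG)=36, d(AV,N)=40, d(AV,S)=19/2, d(AV,U)=24, d(AV,W)=53/2
3. join AV+S (d=19/2, Q=-447/2) ⇒ ASV; edges |AV|=97/16, |S|=55/16
  updated: d(ASV,CG)=117/4, d(ASV,N)=169/4, d(ASV,U)=75/4, d(ASV,W)=12
4. join N+W (d=7, Q=-575/4) ⇒ NW; edges |N|=105/8, |W|=-49/8
  updated: d(ASV,NW)=189/8, d(CG,NW)=107/4, d(NW,U)=29/2
5. join ASV+NW (d=189/8, Q=-357/4) ⇒ ANSVW; edges |ASV|=27/2, |NW|=81/8
  updated: d(ANSVW,CG)=259/16, d(ANSVW,U)=77/16
6. join ANSVW+CG (d=259/16, Q=-41) ⇒ ACGNSVW; edges |ANSVW|=1/2, |CG|=251/16
  updated: d(ACGNSVW,U)=69/16
7. join ACGNSVW+U (d=69/16) ⇒ ACGNSUVW; edges |ACGNSVW|=69/32, |U|=69/32
final tree: (((((A:-67/10,V:137/10):97/16,S:55/16):27/2,(N:105/8,W:-49/8):81/8):1/2,(C:41/4,G:7/4):251/16):69/32,U:69/32)
total length: 637/8

1/2,251/16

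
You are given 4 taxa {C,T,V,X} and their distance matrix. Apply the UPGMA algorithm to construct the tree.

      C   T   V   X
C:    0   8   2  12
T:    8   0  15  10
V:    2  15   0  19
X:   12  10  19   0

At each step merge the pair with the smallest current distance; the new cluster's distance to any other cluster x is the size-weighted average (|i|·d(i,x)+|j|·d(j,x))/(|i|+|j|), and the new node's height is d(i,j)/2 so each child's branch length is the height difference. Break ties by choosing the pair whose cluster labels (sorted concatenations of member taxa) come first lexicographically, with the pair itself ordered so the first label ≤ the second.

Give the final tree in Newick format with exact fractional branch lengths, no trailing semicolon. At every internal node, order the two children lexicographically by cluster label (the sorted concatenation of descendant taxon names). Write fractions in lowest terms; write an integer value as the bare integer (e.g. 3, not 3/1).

step 1: merge (C,V) at d=2; branch lengths C→1, V→1; new cluster CV
  updated: d(CV,T)=23/2, d(CV,X)=31/2
step 2: merge (T,X) at d=10; branch lengths T→5, X→5; new cluster TX
  updated: d(CV,TX)=27/2
step 3: merge (CV,TX) at d=27/2; branch lengths CV→23/4, TX→7/4; new cluster CTVX
final tree: ((C:1,V:1):23/4,(T:5,X:5):7/4)
total length: 39/2

((C:1,V:1):23/4,(T:5,X:5):7/4)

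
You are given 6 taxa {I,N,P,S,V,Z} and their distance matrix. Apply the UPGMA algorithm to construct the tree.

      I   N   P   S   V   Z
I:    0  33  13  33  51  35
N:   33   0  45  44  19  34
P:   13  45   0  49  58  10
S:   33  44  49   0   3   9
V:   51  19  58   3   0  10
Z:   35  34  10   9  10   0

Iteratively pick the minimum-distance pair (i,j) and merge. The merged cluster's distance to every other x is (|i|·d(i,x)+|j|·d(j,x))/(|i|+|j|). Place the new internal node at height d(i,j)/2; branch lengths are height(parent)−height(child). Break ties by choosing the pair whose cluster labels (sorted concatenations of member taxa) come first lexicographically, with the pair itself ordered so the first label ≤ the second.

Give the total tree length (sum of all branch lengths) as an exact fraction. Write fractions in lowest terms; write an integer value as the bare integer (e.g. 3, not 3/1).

1. join S+V (d=3) ⇒ SV; edges |S|=3/2, |V|=3/2
  updated: d(I,SV)=42, d(N,SV)=63/2, d(P,SV)=107/2, d(SV,Z)=19/2
2. join SV+Z (d=19/2) ⇒ SVZ; edges |SV|=13/4, |Z|=19/4
  updated: d(I,SVZ)=119/3, d(N,SVZ)=97/3, d(P,SVZ)=39
3. join I+P (d=13) ⇒ IP; edges |I|=13/2, |P|=13/2
  updated: d(IP,N)=39, d(IP,SVZ)=118/3
4. join N+SVZ (d=97/3) ⇒ NSVZ; edges |N|=97/6, |SVZ|=137/12
  updated: d(IP,NSVZ)=157/4
5. join IP+NSVZ (d=157/4) ⇒ INPSVZ; edges |IP|=105/8, |NSVZ|=83/24
final tree: ((I:13/2,P:13/2):105/8,(N:97/6,((S:3/2,V:3/2):13/4,Z:19/4):137/12):83/24)
total length: 409/6

409/6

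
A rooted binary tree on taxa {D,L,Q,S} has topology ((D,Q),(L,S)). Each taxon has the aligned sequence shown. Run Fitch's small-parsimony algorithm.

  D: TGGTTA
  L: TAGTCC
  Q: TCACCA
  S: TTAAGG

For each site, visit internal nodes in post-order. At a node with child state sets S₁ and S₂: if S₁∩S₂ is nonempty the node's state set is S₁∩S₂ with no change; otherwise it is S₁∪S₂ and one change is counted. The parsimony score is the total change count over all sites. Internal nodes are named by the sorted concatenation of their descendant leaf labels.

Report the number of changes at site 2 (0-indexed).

DQ@0: {T} ∩ {T} = {T} (intersection, +0)
LS@0: {T} ∩ {T} = {T} (intersection, +0)
DLQS@0: {T} ∩ {T} = {T} (intersection, +0)
DQ@1: {G} ∪ {C} = {C,G} (union, +1)
LS@1: {A} ∪ {T} = {A,T} (union, +1)
DLQS@1: {C,G} ∪ {A,T} = {A,C,G,T} (union, +1)
DQ@2: {G} ∪ {A} = {A,G} (union, +1)
LS@2: {G} ∪ {A} = {A,G} (union, +1)
DLQS@2: {A,G} ∩ {A,G} = {A,G} (intersection, +0)
DQ@3: {T} ∪ {C} = {C,T} (union, +1)
LS@3: {T} ∪ {A} = {A,T} (union, +1)
DLQS@3: {C,T} ∩ {A,T} = {T} (intersection, +0)
DQ@4: {T} ∪ {C} = {C,T} (union, +1)
LS@4: {C} ∪ {G} = {C,G} (union, +1)
DLQS@4: {C,T} ∩ {C,G} = {C} (intersection, +0)
DQ@5: {A} ∩ {A} = {A} (intersection, +0)
LS@5: {C} ∪ {G} = {C,G} (union, +1)
DLQS@5: {A} ∪ {C,G} = {A,C,G} (union, +1)
per-site changes: [0, 3, 2, 2, 2, 2]; total = 11

2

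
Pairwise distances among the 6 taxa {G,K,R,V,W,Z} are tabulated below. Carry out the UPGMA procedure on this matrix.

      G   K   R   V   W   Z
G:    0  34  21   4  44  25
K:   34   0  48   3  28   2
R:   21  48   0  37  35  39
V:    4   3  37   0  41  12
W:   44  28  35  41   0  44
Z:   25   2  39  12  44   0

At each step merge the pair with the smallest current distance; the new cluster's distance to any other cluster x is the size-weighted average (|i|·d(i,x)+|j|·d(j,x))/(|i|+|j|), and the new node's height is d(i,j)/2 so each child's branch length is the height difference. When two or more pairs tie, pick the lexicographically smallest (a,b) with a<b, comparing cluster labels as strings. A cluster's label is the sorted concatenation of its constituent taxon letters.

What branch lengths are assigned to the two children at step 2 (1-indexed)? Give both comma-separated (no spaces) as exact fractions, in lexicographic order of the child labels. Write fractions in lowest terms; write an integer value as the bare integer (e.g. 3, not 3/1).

iteration 1: select K,Z (d=2); attach at lengths (1, 1); label the merged cluster KZ
  updated: d(G,KZ)=59/2, d(KZ,R)=87/2, d(KZ,V)=15/2, d(KZ,W)=36
iteration 2: select G,V (d=4); attach at lengths (2, 2); label the merged cluster GV
  updated: d(GV,KZ)=37/2, d(GV,R)=29, d(GV,W)=85/2
iteration 3: select GV,KZ (d=37/2); attach at lengths (29/4, 33/4); label the merged cluster GKVZ
  updated: d(GKVZ,R)=145/4, d(GKVZ,W)=157/4
iteration 4: select R,W (d=35); attach at lengths (35/2, 35/2); label the merged cluster RW
  updated: d(GKVZ,RW)=151/4
iteration 5: select GKVZ,RW (d=151/4); attach at lengths (77/8, 11/8); label the merged cluster GKRVWZ
final tree: (((G:2,V:2):29/4,(K:1,Z:1):33/4):77/8,(R:35/2,W:35/2):11/8)
total length: 135/2

2,2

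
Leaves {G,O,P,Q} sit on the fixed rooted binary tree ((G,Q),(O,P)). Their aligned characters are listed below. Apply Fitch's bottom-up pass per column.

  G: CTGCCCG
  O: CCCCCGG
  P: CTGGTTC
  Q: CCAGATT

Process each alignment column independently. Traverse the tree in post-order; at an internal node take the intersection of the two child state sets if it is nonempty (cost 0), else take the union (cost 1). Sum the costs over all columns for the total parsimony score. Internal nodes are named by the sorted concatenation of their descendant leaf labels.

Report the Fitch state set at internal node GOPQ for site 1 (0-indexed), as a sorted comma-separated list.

GQ@0: {C} ∩ {C} = {C} (intersection, +0)
OP@0: {C} ∩ {C} = {C} (intersection, +0)
GOPQ@0: {C} ∩ {C} = {C} (intersection, +0)
GQ@1: {T} ∪ {C} = {C,T} (union, +1)
OP@1: {C} ∪ {T} = {C,T} (union, +1)
GOPQ@1: {C,T} ∩ {C,T} = {C,T} (intersection, +0)
GQ@2: {G} ∪ {A} = {A,G} (union, +1)
OP@2: {C} ∪ {G} = {C,G} (union, +1)
GOPQ@2: {A,G} ∩ {C,G} = {G} (intersection, +0)
GQ@3: {C} ∪ {G} = {C,G} (union, +1)
OP@3: {C} ∪ {G} = {C,G} (union, +1)
GOPQ@3: {C,G} ∩ {C,G} = {C,G} (intersection, +0)
GQ@4: {C} ∪ {A} = {A,C} (union, +1)
OP@4: {C} ∪ {T} = {C,T} (union, +1)
GOPQ@4: {A,C} ∩ {C,T} = {C} (intersection, +0)
GQ@5: {C} ∪ {T} = {C,T} (union, +1)
OP@5: {G} ∪ {T} = {G,T} (union, +1)
GOPQ@5: {C,T} ∩ {G,T} = {T} (intersection, +0)
GQ@6: {G} ∪ {T} = {G,T} (union, +1)
OP@6: {G} ∪ {C} = {C,G} (union, +1)
GOPQ@6: {G,T} ∩ {C,G} = {G} (intersection, +0)
per-site changes: [0, 2, 2, 2, 2, 2, 2]; total = 12

C,T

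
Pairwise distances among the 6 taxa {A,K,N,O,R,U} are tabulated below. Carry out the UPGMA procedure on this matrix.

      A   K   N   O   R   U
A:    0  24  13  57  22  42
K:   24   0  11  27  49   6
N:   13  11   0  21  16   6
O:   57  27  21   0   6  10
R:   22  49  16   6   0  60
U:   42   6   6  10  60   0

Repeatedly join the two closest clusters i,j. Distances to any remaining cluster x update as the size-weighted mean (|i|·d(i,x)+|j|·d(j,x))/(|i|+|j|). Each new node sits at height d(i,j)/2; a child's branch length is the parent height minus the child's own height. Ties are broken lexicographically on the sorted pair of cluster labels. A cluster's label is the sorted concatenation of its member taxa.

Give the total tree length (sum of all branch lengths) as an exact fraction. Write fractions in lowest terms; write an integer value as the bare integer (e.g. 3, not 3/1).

step 1: merge (K,U) at d=6; branch lengths K→3, U→3; new cluster KU
  updated: d(A,KU)=33, d(KU,N)=17/2, d(KU,O)=37/2, d(KU,R)=109/2
step 2: merge (O,R) at d=6; branch lengths O→3, R→3; new cluster OR
  updated: d(A,OR)=79/2, d(KU,OR)=73/2, d(N,OR)=37/2
step 3: merge (KU,N) at d=17/2; branch lengths KU→5/4, N→17/4; new cluster KNU
  updated: d(A,KNU)=79/3, d(KNU,OR)=61/2
step 4: merge (A,KNU) at d=79/3; branch lengths A→79/6, KNU→107/12; new cluster AKNU
  updated: d(AKNU,OR)=131/4
step 5: merge (AKNU,OR) at d=131/4; branch lengths AKNU→77/24, OR→107/8; new cluster AKNORU
final tree: ((A:79/6,((K:3,U:3):5/4,N:17/4):107/12):77/24,(O:3,R:3):107/8)
total length: 337/6

337/6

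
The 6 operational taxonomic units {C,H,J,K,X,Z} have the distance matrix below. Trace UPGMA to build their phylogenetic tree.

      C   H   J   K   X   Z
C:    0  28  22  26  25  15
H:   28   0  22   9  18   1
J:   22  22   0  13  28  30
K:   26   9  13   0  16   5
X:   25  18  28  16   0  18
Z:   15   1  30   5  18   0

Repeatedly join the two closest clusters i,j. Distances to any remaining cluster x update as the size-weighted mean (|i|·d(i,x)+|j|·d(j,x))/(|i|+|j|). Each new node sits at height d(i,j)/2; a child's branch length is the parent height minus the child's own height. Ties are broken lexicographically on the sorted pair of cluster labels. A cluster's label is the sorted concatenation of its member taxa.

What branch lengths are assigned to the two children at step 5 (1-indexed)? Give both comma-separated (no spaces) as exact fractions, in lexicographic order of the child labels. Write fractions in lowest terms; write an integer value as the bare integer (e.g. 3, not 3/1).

11/16,145/48

1. join H+Z (d=1) ⇒ HZ; edges |H|=1/2, |Z|=1/2
  updated: d(C,HZ)=43/2, d(HZ,J)=26, d(HZ,K)=7, d(HZ,X)=18
2. join HZ+K (d=7) ⇒ HKZ; edges |HZ|=3, |K|=7/2
  updated: d(C,HKZ)=23, d(HKZ,J)=65/3, d(HKZ,X)=52/3
3. join HKZ+X (d=52/3) ⇒ HKXZ; edges |HKZ|=31/6, |X|=26/3
  updated: d(C,HKXZ)=47/2, d(HKXZ,J)=93/4
4. join C+J (d=22) ⇒ CJ; edges |C|=11, |J|=11
  updated: d(CJ,HKXZ)=187/8
5. join CJ+HKXZ (d=187/8) ⇒ CHJKXZ; edges |CJ|=11/16, |HKXZ|=145/48
final tree: ((C:11,J:11):11/16,(((H:1/2,Z:1/2):3,K:7/2):31/6,X:26/3):145/48)
total length: 1129/24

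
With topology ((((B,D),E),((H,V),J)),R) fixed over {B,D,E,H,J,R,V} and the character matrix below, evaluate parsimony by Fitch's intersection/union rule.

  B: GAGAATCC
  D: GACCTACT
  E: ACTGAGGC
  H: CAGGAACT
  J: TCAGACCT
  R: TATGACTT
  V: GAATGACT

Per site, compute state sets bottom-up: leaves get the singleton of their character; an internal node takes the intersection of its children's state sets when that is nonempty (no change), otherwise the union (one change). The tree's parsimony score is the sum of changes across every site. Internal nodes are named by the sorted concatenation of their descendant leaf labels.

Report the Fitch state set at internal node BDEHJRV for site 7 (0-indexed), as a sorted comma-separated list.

T

site 0, node BD: B={G} ∩ D={G} → {G} (+0)
site 0, node BDE: BD={G} ∪ E={A} → {A,G} (+1)
site 0, node HV: H={C} ∪ V={G} → {C,G} (+1)
site 0, node HJV: HV={C,G} ∪ J={T} → {C,G,T} (+1)
site 0, node BDEHJV: BDE={A,G} ∩ HJV={C,G,T} → {G} (+0)
site 0, node BDEHJRV: BDEHJV={G} ∪ R={T} → {G,T} (+1)
site 1, node BD: B={A} ∩ D={A} → {A} (+0)
site 1, node BDE: BD={A} ∪ E={C} → {A,C} (+1)
site 1, node HV: H={A} ∩ V={A} → {A} (+0)
site 1, node HJV: HV={A} ∪ J={C} → {A,C} (+1)
site 1, node BDEHJV: BDE={A,C} ∩ HJV={A,C} → {A,C} (+0)
site 1, node BDEHJRV: BDEHJV={A,C} ∩ R={A} → {A} (+0)
site 2, node BD: B={G} ∪ D={C} → {C,G} (+1)
site 2, node BDE: BD={C,G} ∪ E={T} → {C,G,T} (+1)
site 2, node HV: H={G} ∪ V={A} → {A,G} (+1)
site 2, node HJV: HV={A,G} ∩ J={A} → {A} (+0)
site 2, node BDEHJV: BDE={C,G,T} ∪ HJV={A} → {A,C,G,T} (+1)
site 2, node BDEHJRV: BDEHJV={A,C,G,T} ∩ R={T} → {T} (+0)
site 3, node BD: B={A} ∪ D={C} → {A,C} (+1)
site 3, node BDE: BD={A,C} ∪ E={G} → {A,C,G} (+1)
site 3, node HV: H={G} ∪ V={T} → {G,T} (+1)
site 3, node HJV: HV={G,T} ∩ J={G} → {G} (+0)
site 3, node BDEHJV: BDE={A,C,G} ∩ HJV={G} → {G} (+0)
site 3, node BDEHJRV: BDEHJV={G} ∩ R={G} → {G} (+0)
site 4, node BD: B={A} ∪ D={T} → {A,T} (+1)
site 4, node BDE: BD={A,T} ∩ E={A} → {A} (+0)
site 4, node HV: H={A} ∪ V={G} → {A,G} (+1)
site 4, node HJV: HV={A,G} ∩ J={A} → {A} (+0)
site 4, node BDEHJV: BDE={A} ∩ HJV={A} → {A} (+0)
site 4, node BDEHJRV: BDEHJV={A} ∩ R={A} → {A} (+0)
site 5, node BD: B={T} ∪ D={A} → {A,T} (+1)
site 5, node BDE: BD={A,T} ∪ E={G} → {A,G,T} (+1)
site 5, node HV: H={A} ∩ V={A} → {A} (+0)
site 5, node HJV: HV={A} ∪ J={C} → {A,C} (+1)
site 5, node BDEHJV: BDE={A,G,T} ∩ HJV={A,C} → {A} (+0)
site 5, node BDEHJRV: BDEHJV={A} ∪ R={C} → {A,C} (+1)
site 6, node BD: B={C} ∩ D={C} → {C} (+0)
site 6, node BDE: BD={C} ∪ E={G} → {C,G} (+1)
site 6, node HV: H={C} ∩ V={C} → {C} (+0)
site 6, node HJV: HV={C} ∩ J={C} → {C} (+0)
site 6, node BDEHJV: BDE={C,G} ∩ HJV={C} → {C} (+0)
site 6, node BDEHJRV: BDEHJV={C} ∪ R={T} → {C,T} (+1)
site 7, node BD: B={C} ∪ D={T} → {C,T} (+1)
site 7, node BDE: BD={C,T} ∩ E={C} → {C} (+0)
site 7, node HV: H={T} ∩ V={T} → {T} (+0)
site 7, node HJV: HV={T} ∩ J={T} → {T} (+0)
site 7, node BDEHJV: BDE={C} ∪ HJV={T} → {C,T} (+1)
site 7, node BDEHJRV: BDEHJV={C,T} ∩ R={T} → {T} (+0)
per-site changes: [4, 2, 4, 3, 2, 4, 2, 2]; total = 23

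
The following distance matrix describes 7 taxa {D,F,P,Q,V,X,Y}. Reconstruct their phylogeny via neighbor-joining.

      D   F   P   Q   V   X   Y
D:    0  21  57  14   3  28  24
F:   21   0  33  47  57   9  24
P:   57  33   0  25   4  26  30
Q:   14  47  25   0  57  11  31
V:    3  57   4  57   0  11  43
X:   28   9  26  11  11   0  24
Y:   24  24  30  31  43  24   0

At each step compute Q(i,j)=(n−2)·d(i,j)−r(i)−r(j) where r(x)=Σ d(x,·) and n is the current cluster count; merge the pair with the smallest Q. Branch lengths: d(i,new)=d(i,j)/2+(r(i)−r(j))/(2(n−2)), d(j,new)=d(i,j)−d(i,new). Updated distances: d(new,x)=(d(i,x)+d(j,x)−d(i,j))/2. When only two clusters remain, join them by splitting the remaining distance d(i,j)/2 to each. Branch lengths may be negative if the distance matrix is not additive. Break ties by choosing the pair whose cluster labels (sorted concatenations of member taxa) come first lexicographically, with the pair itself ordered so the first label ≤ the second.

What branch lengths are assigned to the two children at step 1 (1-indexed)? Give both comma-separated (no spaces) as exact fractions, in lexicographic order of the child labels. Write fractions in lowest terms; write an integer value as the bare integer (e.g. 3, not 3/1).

2,2

iteration 1: select P,V (d=4, Q=-330); attach at lengths (2, 2); label the merged cluster PV
  updated: d(D,PV)=28, d(F,PV)=43, d(PV,Q)=39, d(PV,X)=33/2, d(PV,Y)=69/2
iteration 2: select D,Q (d=14, Q=-201); attach at lengths (29/8, 83/8); label the merged cluster DQ
  updated: d(DQ,F)=27, d(DQ,PV)=53/2, d(DQ,X)=25/2, d(DQ,Y)=41/2
iteration 3: select F,X (d=9, Q=-138); attach at lengths (34/3, -7/3); label the merged cluster FX
  updated: d(DQ,FX)=61/4, d(FX,PV)=101/4, d(FX,Y)=39/2
iteration 4: select DQ,Y (d=41/2, Q=-383/4); attach at lengths (115/16, 213/16); label the merged cluster DQY
  updated: d(DQY,FX)=57/8, d(DQY,PV)=81/4
iteration 5: select DQY,FX (d=57/8, Q=-421/8); attach at lengths (17/16, 97/16); label the merged cluster DFQXY
  updated: d(DFQXY,PV)=307/16
iteration 6: select DFQXY,PV (d=307/16); attach at lengths (307/32, 307/32); label the merged cluster DFPQVXY
final tree: ((((D:29/8,Q:83/8):115/16,Y:213/16):17/16,(F:34/3,X:-7/3):97/16):307/32,(P:2,V:2):307/32)
total length: 1181/16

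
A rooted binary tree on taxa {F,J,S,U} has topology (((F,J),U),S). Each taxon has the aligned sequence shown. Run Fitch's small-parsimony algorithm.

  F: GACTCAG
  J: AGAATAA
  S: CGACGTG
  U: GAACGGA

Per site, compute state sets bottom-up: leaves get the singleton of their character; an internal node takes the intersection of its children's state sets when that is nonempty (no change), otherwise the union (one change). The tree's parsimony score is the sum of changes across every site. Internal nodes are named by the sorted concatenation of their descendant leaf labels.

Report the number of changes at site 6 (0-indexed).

site 0, node FJ: F={G} ∪ J={A} → {A,G} (+1)
site 0, node FJU: FJ={A,G} ∩ U={G} → {G} (+0)
site 0, node FJSU: FJU={G} ∪ S={C} → {C,G} (+1)
site 1, node FJ: F={A} ∪ J={G} → {A,G} (+1)
site 1, node FJU: FJ={A,G} ∩ U={A} → {A} (+0)
site 1, node FJSU: FJU={A} ∪ S={G} → {A,G} (+1)
site 2, node FJ: F={C} ∪ J={A} → {A,C} (+1)
site 2, node FJU: FJ={A,C} ∩ U={A} → {A} (+0)
site 2, node FJSU: FJU={A} ∩ S={A} → {A} (+0)
site 3, node FJ: F={T} ∪ J={A} → {A,T} (+1)
site 3, node FJU: FJ={A,T} ∪ U={C} → {A,C,T} (+1)
site 3, node FJSU: FJU={A,C,T} ∩ S={C} → {C} (+0)
site 4, node FJ: F={C} ∪ J={T} → {C,T} (+1)
site 4, node FJU: FJ={C,T} ∪ U={G} → {C,G,T} (+1)
site 4, node FJSU: FJU={C,G,T} ∩ S={G} → {G} (+0)
site 5, node FJ: F={A} ∩ J={A} → {A} (+0)
site 5, node FJU: FJ={A} ∪ U={G} → {A,G} (+1)
site 5, node FJSU: FJU={A,G} ∪ S={T} → {A,G,T} (+1)
site 6, node FJ: F={G} ∪ J={A} → {A,G} (+1)
site 6, node FJU: FJ={A,G} ∩ U={A} → {A} (+0)
site 6, node FJSU: FJU={A} ∪ S={G} → {A,G} (+1)
per-site changes: [2, 2, 1, 2, 2, 2, 2]; total = 13

2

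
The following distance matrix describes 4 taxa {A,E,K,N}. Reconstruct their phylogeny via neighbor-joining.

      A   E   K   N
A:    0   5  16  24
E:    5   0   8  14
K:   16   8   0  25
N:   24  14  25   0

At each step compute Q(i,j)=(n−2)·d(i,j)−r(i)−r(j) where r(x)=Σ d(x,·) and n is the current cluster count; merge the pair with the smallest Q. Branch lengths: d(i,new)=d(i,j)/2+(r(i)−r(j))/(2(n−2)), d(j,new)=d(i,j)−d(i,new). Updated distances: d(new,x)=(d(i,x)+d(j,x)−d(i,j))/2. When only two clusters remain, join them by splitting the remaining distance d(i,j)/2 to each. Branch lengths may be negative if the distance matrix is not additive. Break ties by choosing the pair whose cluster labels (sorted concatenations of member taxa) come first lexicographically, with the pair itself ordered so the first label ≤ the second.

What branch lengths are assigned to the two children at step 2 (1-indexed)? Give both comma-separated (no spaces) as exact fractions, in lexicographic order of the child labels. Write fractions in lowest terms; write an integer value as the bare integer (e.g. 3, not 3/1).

step 1: merge (A,E) at d=5, Q=-62; branch lengths A→7, E→-2; new cluster AE
  updated: d(AE,K)=19/2, d(AE,N)=33/2
step 2: merge (AE,K) at d=19/2, Q=-51; branch lengths AE→1/2, K→9; new cluster AEK
  updated: d(AEK,N)=16
step 3: merge (AEK,N) at d=16; branch lengths AEK→8, N→8; new cluster AEKN
final tree: (((A:7,E:-2):1/2,K:9):8,N:8)
total length: 61/2

1/2,9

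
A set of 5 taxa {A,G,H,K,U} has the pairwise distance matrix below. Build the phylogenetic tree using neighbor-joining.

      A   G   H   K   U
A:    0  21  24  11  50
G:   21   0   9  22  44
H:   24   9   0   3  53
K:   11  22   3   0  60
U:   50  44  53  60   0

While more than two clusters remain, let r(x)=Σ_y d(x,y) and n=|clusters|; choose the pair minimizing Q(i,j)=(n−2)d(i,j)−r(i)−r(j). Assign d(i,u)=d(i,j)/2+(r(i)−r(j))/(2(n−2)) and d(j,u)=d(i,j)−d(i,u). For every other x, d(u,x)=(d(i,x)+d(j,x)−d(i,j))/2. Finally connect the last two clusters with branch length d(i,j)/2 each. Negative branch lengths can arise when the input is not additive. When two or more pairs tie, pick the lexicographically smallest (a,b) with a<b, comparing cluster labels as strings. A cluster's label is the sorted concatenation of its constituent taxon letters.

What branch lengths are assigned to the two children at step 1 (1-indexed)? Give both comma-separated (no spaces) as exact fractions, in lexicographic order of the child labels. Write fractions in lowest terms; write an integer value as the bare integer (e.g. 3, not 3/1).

iteration 1: select H,K (d=3, Q=-176); attach at lengths (1/3, 8/3); label the merged cluster HK
  updated: d(A,HK)=16, d(G,HK)=14, d(HK,U)=55
iteration 2: select A,HK (d=16, Q=-140); attach at lengths (17/2, 15/2); label the merged cluster AHK
  updated: d(AHK,G)=19/2, d(AHK,U)=89/2
iteration 3: select AHK,G (d=19/2, Q=-98); attach at lengths (5, 9/2); label the merged cluster AGHK
  updated: d(AGHK,U)=79/2
iteration 4: select AGHK,U (d=79/2); attach at lengths (79/4, 79/4); label the merged cluster AGHKU
final tree: (((A:17/2,(H:1/3,K:8/3):15/2):5,G:9/2):79/4,U:79/4)
total length: 68

1/3,8/3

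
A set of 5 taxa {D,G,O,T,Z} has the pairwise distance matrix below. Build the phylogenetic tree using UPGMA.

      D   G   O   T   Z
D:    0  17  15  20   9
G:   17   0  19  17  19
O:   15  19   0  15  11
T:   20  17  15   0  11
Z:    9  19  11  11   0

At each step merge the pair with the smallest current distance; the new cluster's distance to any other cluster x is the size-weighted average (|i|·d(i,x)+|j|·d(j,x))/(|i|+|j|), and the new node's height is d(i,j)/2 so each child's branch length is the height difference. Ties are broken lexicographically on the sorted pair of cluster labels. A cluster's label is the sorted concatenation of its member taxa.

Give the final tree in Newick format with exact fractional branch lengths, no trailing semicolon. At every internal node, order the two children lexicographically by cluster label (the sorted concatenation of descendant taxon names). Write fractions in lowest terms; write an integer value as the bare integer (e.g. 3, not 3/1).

step 1: merge (D,Z) at d=9; branch lengths D→9/2, Z→9/2; new cluster DZ
  updated: d(DZ,G)=18, d(DZ,O)=13, d(DZ,T)=31/2
step 2: merge (DZ,O) at d=13; branch lengths DZ→2, O→13/2; new cluster DOZ
  updated: d(DOZ,G)=55/3, d(DOZ,T)=46/3
step 3: merge (DOZ,T) at d=46/3; branch lengths DOZ→7/6, T→23/3; new cluster DOTZ
  updated: d(DOTZ,G)=18
step 4: merge (DOTZ,G) at d=18; branch lengths DOTZ→4/3, G→9; new cluster DGOTZ
final tree: ((((D:9/2,Z:9/2):2,O:13/2):7/6,T:23/3):4/3,G:9)
total length: 110/3

((((D:9/2,Z:9/2):2,O:13/2):7/6,T:23/3):4/3,G:9)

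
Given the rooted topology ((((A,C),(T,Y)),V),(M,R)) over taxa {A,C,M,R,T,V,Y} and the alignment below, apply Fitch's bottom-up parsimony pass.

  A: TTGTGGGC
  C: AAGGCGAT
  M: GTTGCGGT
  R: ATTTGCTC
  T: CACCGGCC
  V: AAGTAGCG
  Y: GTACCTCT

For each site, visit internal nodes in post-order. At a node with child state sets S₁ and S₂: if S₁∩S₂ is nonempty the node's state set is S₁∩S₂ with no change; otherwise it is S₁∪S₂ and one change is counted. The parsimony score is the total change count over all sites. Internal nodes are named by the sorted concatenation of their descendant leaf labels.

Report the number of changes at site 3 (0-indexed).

3

AC@0: {T} ∪ {A} = {A,T} (union, +1)
TY@0: {C} ∪ {G} = {C,G} (union, +1)
ACTY@0: {A,T} ∪ {C,G} = {A,C,G,T} (union, +1)
ACTVY@0: {A,C,G,T} ∩ {A} = {A} (intersection, +0)
MR@0: {G} ∪ {A} = {A,G} (union, +1)
ACMRTVY@0: {A} ∩ {A,G} = {A} (intersection, +0)
AC@1: {T} ∪ {A} = {A,T} (union, +1)
TY@1: {A} ∪ {T} = {A,T} (union, +1)
ACTY@1: {A,T} ∩ {A,T} = {A,T} (intersection, +0)
ACTVY@1: {A,T} ∩ {A} = {A} (intersection, +0)
MR@1: {T} ∩ {T} = {T} (intersection, +0)
ACMRTVY@1: {A} ∪ {T} = {A,T} (union, +1)
AC@2: {G} ∩ {G} = {G} (intersection, +0)
TY@2: {C} ∪ {A} = {A,C} (union, +1)
ACTY@2: {G} ∪ {A,C} = {A,C,G} (union, +1)
ACTVY@2: {A,C,G} ∩ {G} = {G} (intersection, +0)
MR@2: {T} ∩ {T} = {T} (intersection, +0)
ACMRTVY@2: {G} ∪ {T} = {G,T} (union, +1)
AC@3: {T} ∪ {G} = {G,T} (union, +1)
TY@3: {C} ∩ {C} = {C} (intersection, +0)
ACTY@3: {G,T} ∪ {C} = {C,G,T} (union, +1)
ACTVY@3: {C,G,T} ∩ {T} = {T} (intersection, +0)
MR@3: {G} ∪ {T} = {G,T} (union, +1)
ACMRTVY@3: {T} ∩ {G,T} = {T} (intersection, +0)
AC@4: {G} ∪ {C} = {C,G} (union, +1)
TY@4: {G} ∪ {C} = {C,G} (union, +1)
ACTY@4: {C,G} ∩ {C,G} = {C,G} (intersection, +0)
ACTVY@4: {C,G} ∪ {A} = {A,C,G} (union, +1)
MR@4: {C} ∪ {G} = {C,G} (union, +1)
ACMRTVY@4: {A,C,G} ∩ {C,G} = {C,G} (intersection, +0)
AC@5: {G} ∩ {G} = {G} (intersection, +0)
TY@5: {G} ∪ {T} = {G,T} (union, +1)
ACTY@5: {G} ∩ {G,T} = {G} (intersection, +0)
ACTVY@5: {G} ∩ {G} = {G} (intersection, +0)
MR@5: {G} ∪ {C} = {C,G} (union, +1)
ACMRTVY@5: {G} ∩ {C,G} = {G} (intersection, +0)
AC@6: {G} ∪ {A} = {A,G} (union, +1)
TY@6: {C} ∩ {C} = {C} (intersection, +0)
ACTY@6: {A,G} ∪ {C} = {A,C,G} (union, +1)
ACTVY@6: {A,C,G} ∩ {C} = {C} (intersection, +0)
MR@6: {G} ∪ {T} = {G,T} (union, +1)
ACMRTVY@6: {C} ∪ {G,T} = {C,G,T} (union, +1)
AC@7: {C} ∪ {T} = {C,T} (union, +1)
TY@7: {C} ∪ {T} = {C,T} (union, +1)
ACTY@7: {C,T} ∩ {C,T} = {C,T} (intersection, +0)
ACTVY@7: {C,T} ∪ {G} = {C,G,T} (union, +1)
MR@7: {T} ∪ {C} = {C,T} (union, +1)
ACMRTVY@7: {C,G,T} ∩ {C,T} = {C,T} (intersection, +0)
per-site changes: [4, 3, 3, 3, 4, 2, 4, 4]; total = 27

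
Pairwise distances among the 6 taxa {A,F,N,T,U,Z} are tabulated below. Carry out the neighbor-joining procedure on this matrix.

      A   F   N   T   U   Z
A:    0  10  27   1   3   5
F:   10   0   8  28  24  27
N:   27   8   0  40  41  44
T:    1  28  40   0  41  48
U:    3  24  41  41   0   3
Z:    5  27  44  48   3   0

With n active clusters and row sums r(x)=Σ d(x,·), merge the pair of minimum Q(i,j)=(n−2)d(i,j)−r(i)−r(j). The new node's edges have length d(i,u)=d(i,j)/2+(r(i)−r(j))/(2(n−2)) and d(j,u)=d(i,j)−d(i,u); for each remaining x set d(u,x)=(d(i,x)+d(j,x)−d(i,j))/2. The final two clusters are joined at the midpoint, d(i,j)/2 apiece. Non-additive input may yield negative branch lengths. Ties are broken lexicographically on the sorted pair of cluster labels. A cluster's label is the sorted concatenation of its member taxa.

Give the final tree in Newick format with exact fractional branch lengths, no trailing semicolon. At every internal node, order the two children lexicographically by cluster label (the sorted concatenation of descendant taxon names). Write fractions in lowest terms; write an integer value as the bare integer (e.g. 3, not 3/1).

step 1: merge (U,Z) at d=3, Q=-227; branch lengths U→-3/8, Z→27/8; new cluster UZ
  updated: d(A,UZ)=5/2, d(F,UZ)=24, d(N,UZ)=41, d(T,UZ)=43
step 2: merge (F,N) at d=8, Q=-162; branch lengths F→-11/3, N→35/3; new cluster FN
  updated: d(A,FN)=29/2, d(FN,T)=30, d(FN,UZ)=57/2
step 3: merge (A,T) at d=1, Q=-90; branch lengths A→-27/2, T→29/2; new cluster AT
  updated: d(AT,FN)=87/4, d(AT,UZ)=89/4
step 4: merge (AT,FN) at d=87/4, Q=-145/2; branch lengths AT→31/4, FN→14; new cluster AFNT
  updated: d(AFNT,UZ)=29/2
step 5: merge (AFNT,UZ) at d=29/2; branch lengths AFNT→29/4, UZ→29/4; new cluster AFNTUZ
final tree: (((A:-27/2,T:29/2):31/4,(F:-11/3,N:35/3):14):29/4,(U:-3/8,Z:27/8):29/4)
total length: 193/4

(((A:-27/2,T:29/2):31/4,(F:-11/3,N:35/3):14):29/4,(U:-3/8,Z:27/8):29/4)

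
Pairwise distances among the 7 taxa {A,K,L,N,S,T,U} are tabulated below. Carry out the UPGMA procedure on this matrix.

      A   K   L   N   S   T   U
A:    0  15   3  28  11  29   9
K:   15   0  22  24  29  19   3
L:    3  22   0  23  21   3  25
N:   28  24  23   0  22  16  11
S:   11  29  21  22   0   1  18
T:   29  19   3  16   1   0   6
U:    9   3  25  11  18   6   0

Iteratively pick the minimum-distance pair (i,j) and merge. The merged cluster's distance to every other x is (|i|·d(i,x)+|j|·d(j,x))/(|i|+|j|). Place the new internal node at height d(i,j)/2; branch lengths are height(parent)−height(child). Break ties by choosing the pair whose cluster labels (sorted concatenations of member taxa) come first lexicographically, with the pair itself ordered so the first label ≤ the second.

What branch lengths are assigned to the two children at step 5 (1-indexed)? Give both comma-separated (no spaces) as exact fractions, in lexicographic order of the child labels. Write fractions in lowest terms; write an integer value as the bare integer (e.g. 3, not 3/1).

29/4,35/4

1. join S+T (d=1) ⇒ ST; edges |S|=1/2, |T|=1/2
  updated: d(A,ST)=20, d(K,ST)=24, d(L,ST)=12, d(N,ST)=19, d(ST,U)=12
2. join A+L (d=3) ⇒ AL; edges |A|=3/2, |L|=3/2
  updated: d(AL,K)=37/2, d(AL,N)=51/2, d(AL,ST)=16, d(AL,U)=17
3. join K+U (d=3) ⇒ KU; edges |K|=3/2, |U|=3/2
  updated: d(AL,KU)=71/4, d(KU,N)=35/2, d(KU,ST)=18
4. join AL+ST (d=16) ⇒ ALST; edges |AL|=13/2, |ST|=15/2
  updated: d(ALST,KU)=143/8, d(ALST,N)=89/4
5. join KU+N (d=35/2) ⇒ KNU; edges |KU|=29/4, |N|=35/4
  updated: d(ALST,KNU)=58/3
6. join ALST+KNU (d=58/3) ⇒ AKLNSTU; edges |ALST|=5/3, |KNU|=11/12
final tree: (((A:3/2,L:3/2):13/2,(S:1/2,T:1/2):15/2):5/3,((K:3/2,U:3/2):29/4,N:35/4):11/12)
total length: 475/12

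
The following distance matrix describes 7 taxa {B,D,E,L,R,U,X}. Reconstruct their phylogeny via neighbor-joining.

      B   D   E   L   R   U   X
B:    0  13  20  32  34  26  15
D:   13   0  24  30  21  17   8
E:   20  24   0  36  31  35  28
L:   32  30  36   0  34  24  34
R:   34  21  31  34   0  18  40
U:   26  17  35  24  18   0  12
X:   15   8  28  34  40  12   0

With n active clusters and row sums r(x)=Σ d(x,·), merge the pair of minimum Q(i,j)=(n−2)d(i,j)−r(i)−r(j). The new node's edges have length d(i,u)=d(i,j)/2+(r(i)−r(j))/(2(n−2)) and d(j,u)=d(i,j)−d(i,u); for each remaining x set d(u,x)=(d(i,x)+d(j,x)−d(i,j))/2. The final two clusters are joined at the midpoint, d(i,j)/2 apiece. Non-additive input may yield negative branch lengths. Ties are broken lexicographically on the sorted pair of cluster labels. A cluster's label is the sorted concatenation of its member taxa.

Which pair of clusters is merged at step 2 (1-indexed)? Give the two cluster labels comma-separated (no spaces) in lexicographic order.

L,RU

1. join R+U (d=18, Q=-220) ⇒ RU; edges |R|=68/5, |U|=22/5
  updated: d(B,RU)=21, d(D,RU)=10, d(E,RU)=24, d(L,RU)=20, d(RU,X)=17
2. join L+RU (d=20, Q=-164) ⇒ LRU; edges |L|=35/2, |RU|=5/2
  updated: d(B,LRU)=33/2, d(D,LRU)=10, d(E,LRU)=20, d(LRU,X)=31/2
3. join D+X (d=8, Q=-195/2) ⇒ DX; edges |D|=25/12, |X|=71/12
  updated: d(B,DX)=10, d(DX,E)=22, d(DX,LRU)=35/4
4. join B+E (d=20, Q=-137/2) ⇒ BE; edges |B|=49/8, |E|=111/8
  updated: d(BE,DX)=6, d(BE,LRU)=33/4
5. join BE+DX (d=6, Q=-23) ⇒ BDEX; edges |BE|=11/4, |DX|=13/4
  updated: d(BDEX,LRU)=11/2
6. join BDEX+LRU (d=11/2) ⇒ BDELRUX; edges |BDEX|=11/4, |LRU|=11/4
final tree: (((B:49/8,E:111/8):11/4,(D:25/12,X:71/12):13/4):11/4,(L:35/2,(R:68/5,U:22/5):5/2):11/4)
total length: 155/2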